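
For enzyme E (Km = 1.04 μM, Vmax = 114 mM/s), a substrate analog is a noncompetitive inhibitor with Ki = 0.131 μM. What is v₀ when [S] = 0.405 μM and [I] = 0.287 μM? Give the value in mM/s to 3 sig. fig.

α = 1 + [I]/Ki = 1 + 0.287/0.131 = 3.191.
For a noncompetitive inhibitor, Vmax is reduced to Vmax/α while Km is unchanged: Km,app = 1.04 μM, Vmax,app = 35.7 mM/s.
v = Vmax,app·[S]/(Km,app + [S]) = 35.7 × 0.405/(1.04 + 0.405) = 10.0 mM/s.

10.0 mM/s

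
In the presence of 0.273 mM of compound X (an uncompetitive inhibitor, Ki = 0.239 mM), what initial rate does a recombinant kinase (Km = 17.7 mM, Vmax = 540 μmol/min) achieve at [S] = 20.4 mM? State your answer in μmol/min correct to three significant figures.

With α = 1 + [I]/Ki = 1 + 0.273/0.239 = 2.142, the uncompetitive rate law is v = (Vmax/α)·[S] / (Km/α + [S]).
v = (540/2.142)×20.4 / (17.7/2.142 + 20.4) = 5142/28.66 = 179 μmol/min.

179 μmol/min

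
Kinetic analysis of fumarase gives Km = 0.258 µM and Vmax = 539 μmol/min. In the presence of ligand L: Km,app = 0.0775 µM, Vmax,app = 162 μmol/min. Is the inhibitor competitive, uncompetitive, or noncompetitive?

uncompetitive

Both Km and Vmax decrease by the same factor (~3.33-fold) — characteristic of uncompetitive inhibition.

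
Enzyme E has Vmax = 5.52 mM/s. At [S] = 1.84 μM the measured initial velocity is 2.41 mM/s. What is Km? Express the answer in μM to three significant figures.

v/Vmax = 2.41/5.52 = 0.4366 = [S]/(Km+[S]).
So Km + [S] = [S]/0.4366 = 4.214 μM, giving Km = 4.214 − 1.84 = 2.37 μM.

2.37 μM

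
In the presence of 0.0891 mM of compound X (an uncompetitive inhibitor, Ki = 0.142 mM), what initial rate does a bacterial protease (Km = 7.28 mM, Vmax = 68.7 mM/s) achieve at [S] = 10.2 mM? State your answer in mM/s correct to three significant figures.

α = 1 + [I]/Ki = 1 + 0.0891/0.142 = 1.627.
For an uncompetitive inhibitor, both parameters are divided by α, giving Vmax/α and Km/α: Km,app = 4.47 mM, Vmax,app = 42.2 mM/s.
v = Vmax,app·[S]/(Km,app + [S]) = 42.2 × 10.2/(4.47 + 10.2) = 29.3 mM/s.

29.3 mM/s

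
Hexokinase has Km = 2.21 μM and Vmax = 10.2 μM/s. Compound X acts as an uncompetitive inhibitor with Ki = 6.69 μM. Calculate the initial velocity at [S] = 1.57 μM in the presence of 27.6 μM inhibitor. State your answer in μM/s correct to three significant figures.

1.56 μM/s

With α = 1 + [I]/Ki = 1 + 27.6/6.69 = 5.126, the uncompetitive rate law is v = (Vmax/α)·[S] / (Km/α + [S]).
v = (10.2/5.126)×1.57 / (2.21/5.126 + 1.57) = 3.124/2.001 = 1.56 μM/s.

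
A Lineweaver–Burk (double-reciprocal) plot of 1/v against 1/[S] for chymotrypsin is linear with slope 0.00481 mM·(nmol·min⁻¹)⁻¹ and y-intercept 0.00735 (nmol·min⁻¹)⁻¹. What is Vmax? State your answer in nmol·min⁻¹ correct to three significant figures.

136 nmol·min⁻¹

The y-intercept of a Lineweaver–Burk plot equals 1/Vmax, so Vmax = 1/0.00735 = 136 nmol·min⁻¹.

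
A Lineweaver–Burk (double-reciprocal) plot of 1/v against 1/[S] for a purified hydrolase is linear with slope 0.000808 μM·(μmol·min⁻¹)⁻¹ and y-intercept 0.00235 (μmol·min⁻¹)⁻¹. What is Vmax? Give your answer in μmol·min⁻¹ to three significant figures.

The y-intercept of a Lineweaver–Burk plot equals 1/Vmax, so Vmax = 1/0.00235 = 426 μmol·min⁻¹.

426 μmol·min⁻¹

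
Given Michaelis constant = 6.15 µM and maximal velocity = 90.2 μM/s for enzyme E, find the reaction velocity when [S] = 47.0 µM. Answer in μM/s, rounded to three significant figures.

[S]/(Km+[S]) = 47.0/53.15 = 0.8843, the fractional saturation.
v = 0.8843 × Vmax = 0.8843 × 90.2 = 79.8 μM/s.

79.8 μM/s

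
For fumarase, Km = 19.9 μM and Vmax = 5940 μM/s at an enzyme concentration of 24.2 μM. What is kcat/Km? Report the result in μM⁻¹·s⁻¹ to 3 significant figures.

kcat = Vmax/[E]total = 5940/24.2 = 245 s⁻¹.
kcat/Km = 245/19.9 = 12.3 μM⁻¹·s⁻¹.

12.3 μM⁻¹·s⁻¹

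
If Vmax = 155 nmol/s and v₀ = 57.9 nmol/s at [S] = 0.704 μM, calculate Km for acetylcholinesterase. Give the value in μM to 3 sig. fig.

v/Vmax = 57.9/155 = 0.3735 = [S]/(Km+[S]).
So Km + [S] = [S]/0.3735 = 1.885 μM, giving Km = 1.885 − 0.704 = 1.18 μM.

1.18 μM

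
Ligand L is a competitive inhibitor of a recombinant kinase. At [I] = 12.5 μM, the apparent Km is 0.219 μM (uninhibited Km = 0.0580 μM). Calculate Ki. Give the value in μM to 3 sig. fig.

Competitive: Km,app = α·Km with α = 1 + [I]/Ki.
α = Km,app/Km = 0.219/0.0580 = 3.776.
Ki = [I]/(α − 1) = 12.5/2.776 = 4.50 μM.

4.50 μM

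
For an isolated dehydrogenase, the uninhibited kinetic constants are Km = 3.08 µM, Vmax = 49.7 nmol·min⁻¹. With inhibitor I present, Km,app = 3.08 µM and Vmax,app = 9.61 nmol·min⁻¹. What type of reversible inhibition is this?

noncompetitive

Vmax decreases (49.7 → 9.61 nmol·min⁻¹) while Km is unchanged — pure noncompetitive inhibition.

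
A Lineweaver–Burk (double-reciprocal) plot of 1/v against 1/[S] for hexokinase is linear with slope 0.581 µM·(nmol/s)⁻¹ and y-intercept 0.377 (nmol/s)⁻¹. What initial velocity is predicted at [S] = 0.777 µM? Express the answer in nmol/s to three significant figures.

0.889 nmol/s

The y-intercept is 1/Vmax, so Vmax = 1/0.377 = 2.65 nmol/s.
The slope is Km/Vmax, so Km = 0.581 × 2.65 = 1.54 µM.
Then v = 2.65 × 0.777/(1.54 + 0.777) = 0.889 nmol/s.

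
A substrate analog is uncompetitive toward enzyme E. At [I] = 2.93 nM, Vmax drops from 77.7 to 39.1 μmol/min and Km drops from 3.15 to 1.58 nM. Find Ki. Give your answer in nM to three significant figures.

2.97 nM

Uncompetitive: Vmax,app = Vmax/α (and Km,app = Km/α) with α = 1 + [I]/Ki.
α = Vmax/Vmax,app = 77.7/39.1 = 1.987.
Ki = [I]/(α − 1) = 2.93/0.9872 = 2.97 nM.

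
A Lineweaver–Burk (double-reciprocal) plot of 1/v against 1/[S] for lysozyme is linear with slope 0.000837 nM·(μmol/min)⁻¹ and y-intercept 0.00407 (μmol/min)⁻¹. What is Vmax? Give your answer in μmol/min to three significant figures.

The y-intercept of a Lineweaver–Burk plot equals 1/Vmax, so Vmax = 1/0.00407 = 246 μmol/min.

246 μmol/min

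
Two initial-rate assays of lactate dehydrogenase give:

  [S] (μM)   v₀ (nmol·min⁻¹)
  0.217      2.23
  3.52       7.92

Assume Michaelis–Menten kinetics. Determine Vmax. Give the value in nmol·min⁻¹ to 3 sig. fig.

From v = Vmax[S]/(Km+[S]), each point gives Vmax = v(Km+[S])/[S].
Equating: 2.23(Km+0.217)/0.217 = 7.92(Km+3.52)/3.52.
10.28·Km + 2.23 = 2.250·Km + 7.92, so (10.28 − 2.250)·Km = 7.92 − 2.23.
Km = 5.690/8.026 = 0.709 μM; then Vmax = 2.23(0.709+0.217)/0.217 = 9.52 nmol·min⁻¹.

9.52 nmol·min⁻¹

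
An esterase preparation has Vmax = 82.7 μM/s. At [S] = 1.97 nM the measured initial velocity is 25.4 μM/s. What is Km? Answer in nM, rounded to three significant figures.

4.44 nM

From v = Vmax[S]/(Km+[S]), Km = [S](Vmax − v)/v.
Km = 1.97 × (82.7 − 25.4) / 25.4 = 112.9/25.4 = 4.44 nM.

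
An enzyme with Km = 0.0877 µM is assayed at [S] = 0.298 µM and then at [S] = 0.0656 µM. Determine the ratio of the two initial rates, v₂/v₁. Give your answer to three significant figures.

0.554

The fractional saturations are [S]/(Km+[S]) = 0.298/0.3857 = 0.7726 and 0.0656/0.1533 = 0.4279.
v₂/v₁ is just their ratio: 0.4279/0.7726 = 0.554.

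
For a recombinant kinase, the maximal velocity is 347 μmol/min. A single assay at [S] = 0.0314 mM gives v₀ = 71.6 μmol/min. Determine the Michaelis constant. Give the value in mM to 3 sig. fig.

0.121 mM

v/Vmax = 71.6/347 = 0.2063 = [S]/(Km+[S]).
So Km + [S] = [S]/0.2063 = 0.1522 mM, giving Km = 0.1522 − 0.0314 = 0.121 mM.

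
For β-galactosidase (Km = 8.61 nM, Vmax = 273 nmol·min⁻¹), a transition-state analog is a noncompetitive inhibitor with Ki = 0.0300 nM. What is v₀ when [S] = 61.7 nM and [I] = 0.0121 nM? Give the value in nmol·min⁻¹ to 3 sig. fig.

With α = 1 + [I]/Ki = 1 + 0.0121/0.0300 = 1.403, the noncompetitive rate law is v = (Vmax/α)·[S] / (Km + [S]).
v = (273/1.403)×61.7 / (8.61 + 61.7) = 12000/70.31 = 171 nmol·min⁻¹.

171 nmol·min⁻¹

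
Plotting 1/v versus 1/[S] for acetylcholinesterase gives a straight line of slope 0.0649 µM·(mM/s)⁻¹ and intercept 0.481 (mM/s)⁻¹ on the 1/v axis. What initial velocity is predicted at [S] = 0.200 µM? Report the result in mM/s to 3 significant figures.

1.24 mM/s

The y-intercept is 1/Vmax, so Vmax = 1/0.481 = 2.08 mM/s.
The slope is Km/Vmax, so Km = 0.0649 × 2.08 = 0.135 µM.
Then v = 2.08 × 0.200/(0.135 + 0.200) = 1.24 mM/s.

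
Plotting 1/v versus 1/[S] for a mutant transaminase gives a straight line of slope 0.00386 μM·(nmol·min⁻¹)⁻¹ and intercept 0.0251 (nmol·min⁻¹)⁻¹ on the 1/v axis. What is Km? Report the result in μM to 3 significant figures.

0.154 μM

y-intercept = 1/Vmax ⇒ Vmax = 39.8 nmol·min⁻¹; slope = Km/Vmax ⇒ Km = slope × Vmax.
Km = 0.00386 × 39.8 = 0.154 μM.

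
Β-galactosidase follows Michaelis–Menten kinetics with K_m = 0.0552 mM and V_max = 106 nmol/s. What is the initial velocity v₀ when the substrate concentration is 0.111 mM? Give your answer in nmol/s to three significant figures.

[S]/(Km+[S]) = 0.111/0.1662 = 0.6679, the fractional saturation.
v = 0.6679 × Vmax = 0.6679 × 106 = 70.8 nmol/s.

70.8 nmol/s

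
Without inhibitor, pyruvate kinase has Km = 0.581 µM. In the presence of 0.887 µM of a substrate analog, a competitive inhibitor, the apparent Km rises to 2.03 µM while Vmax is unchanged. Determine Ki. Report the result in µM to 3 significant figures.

0.356 µM

Competitive: Km,app = α·Km with α = 1 + [I]/Ki.
α = Km,app/Km = 2.03/0.581 = 3.494.
Ki = [I]/(α − 1) = 0.887/2.494 = 0.356 µM.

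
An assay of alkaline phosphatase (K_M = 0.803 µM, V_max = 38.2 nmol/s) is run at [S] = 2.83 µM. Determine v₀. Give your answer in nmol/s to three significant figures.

29.8 nmol/s

[S]/(Km+[S]) = 2.83/3.633 = 0.7790, the fractional saturation.
v = 0.7790 × Vmax = 0.7790 × 38.2 = 29.8 nmol/s.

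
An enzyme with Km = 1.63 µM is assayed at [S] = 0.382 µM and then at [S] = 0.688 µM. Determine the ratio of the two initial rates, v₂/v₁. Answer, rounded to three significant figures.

The fractional saturations are [S]/(Km+[S]) = 0.382/2.012 = 0.1899 and 0.688/2.318 = 0.2968.
v₂/v₁ is just their ratio: 0.2968/0.1899 = 1.56.

1.56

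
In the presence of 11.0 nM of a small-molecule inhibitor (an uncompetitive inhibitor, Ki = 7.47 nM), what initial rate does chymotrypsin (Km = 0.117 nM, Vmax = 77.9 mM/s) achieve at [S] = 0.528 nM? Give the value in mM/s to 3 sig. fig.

28.9 mM/s

With α = 1 + [I]/Ki = 1 + 11.0/7.47 = 2.473, the uncompetitive rate law is v = (Vmax/α)·[S] / (Km/α + [S]).
v = (77.9/2.473)×0.528 / (0.117/2.473 + 0.528) = 16.64/0.5753 = 28.9 mM/s.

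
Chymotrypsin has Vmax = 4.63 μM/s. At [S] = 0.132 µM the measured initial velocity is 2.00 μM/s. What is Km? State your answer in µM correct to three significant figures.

0.174 µM

From v = Vmax[S]/(Km+[S]), Km = [S](Vmax − v)/v.
Km = 0.132 × (4.63 − 2.00) / 2.00 = 0.3472/2.00 = 0.174 µM.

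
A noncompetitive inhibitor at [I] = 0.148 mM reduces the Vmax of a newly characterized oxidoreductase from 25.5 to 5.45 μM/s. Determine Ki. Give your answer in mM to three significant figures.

0.0402 mM

Noncompetitive: Vmax,app = Vmax/α with α = 1 + [I]/Ki.
α = Vmax/Vmax,app = 25.5/5.45 = 4.679.
Since α = 1 + [I]/Ki, [I]/Ki = 4.679 − 1 = 3.679 and Ki = 0.148/3.679 = 0.0402 mM.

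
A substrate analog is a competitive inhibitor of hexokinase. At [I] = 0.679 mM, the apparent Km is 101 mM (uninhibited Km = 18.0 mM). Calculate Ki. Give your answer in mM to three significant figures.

Competitive: Km,app = α·Km with α = 1 + [I]/Ki.
α = Km,app/Km = 101/18.0 = 5.611.
Since α = 1 + [I]/Ki, [I]/Ki = 5.611 − 1 = 4.611 and Ki = 0.679/4.611 = 0.147 mM.

0.147 mM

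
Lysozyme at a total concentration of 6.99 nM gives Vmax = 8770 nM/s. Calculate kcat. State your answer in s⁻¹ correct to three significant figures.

1250 s⁻¹

kcat = Vmax/[E]total = 8770 nM/s / 6.99 nM = 1250 s⁻¹.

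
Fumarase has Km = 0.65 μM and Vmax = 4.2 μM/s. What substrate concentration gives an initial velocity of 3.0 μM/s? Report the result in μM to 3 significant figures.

Rearranging v = Vmax[S]/(Km+[S]) gives [S] = Km·v/(Vmax − v).
[S] = 0.65 × 3.0 / (4.2 − 3.0) = 1.950/1.200 = 1.62 μM.

1.62 μM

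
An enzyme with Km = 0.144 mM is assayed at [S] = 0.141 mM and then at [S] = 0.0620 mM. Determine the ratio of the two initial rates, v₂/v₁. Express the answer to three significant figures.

Since Vmax cancels, v₂/v₁ = [S]₂(Km+[S]₁) / [S]₁(Km+[S]₂).
= 0.0620×(0.144+0.141) / (0.141×(0.144+0.0620)) = 0.01767/0.02905 = 0.608.

0.608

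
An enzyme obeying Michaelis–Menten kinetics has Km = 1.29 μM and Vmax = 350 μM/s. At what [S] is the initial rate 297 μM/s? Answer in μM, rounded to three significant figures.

7.23 μM

Rearranging v = Vmax[S]/(Km+[S]) gives [S] = Km·v/(Vmax − v).
[S] = 1.29 × 297 / (350 − 297) = 383.1/53.00 = 7.23 μM.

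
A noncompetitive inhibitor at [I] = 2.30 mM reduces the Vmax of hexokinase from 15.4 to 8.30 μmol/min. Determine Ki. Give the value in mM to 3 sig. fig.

2.69 mM

Noncompetitive: Vmax,app = Vmax/α with α = 1 + [I]/Ki.
α = Vmax/Vmax,app = 15.4/8.30 = 1.855.
Since α = 1 + [I]/Ki, [I]/Ki = 1.855 − 1 = 0.8554 and Ki = 2.30/0.8554 = 2.69 mM.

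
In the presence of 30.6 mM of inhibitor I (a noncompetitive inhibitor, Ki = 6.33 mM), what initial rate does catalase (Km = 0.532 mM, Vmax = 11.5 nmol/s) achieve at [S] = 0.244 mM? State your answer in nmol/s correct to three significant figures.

0.620 nmol/s

With α = 1 + [I]/Ki = 1 + 30.6/6.33 = 5.834, the noncompetitive rate law is v = (Vmax/α)·[S] / (Km + [S]).
v = (11.5/5.834)×0.244 / (0.532 + 0.244) = 0.4810/0.7760 = 0.620 nmol/s.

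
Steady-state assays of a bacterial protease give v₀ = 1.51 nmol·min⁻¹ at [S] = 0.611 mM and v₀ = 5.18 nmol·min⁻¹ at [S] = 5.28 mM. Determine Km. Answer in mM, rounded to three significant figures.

2.46 mM

From v = Vmax[S]/(Km+[S]), each point gives Vmax = v(Km+[S])/[S].
Equating: 1.51(Km+0.611)/0.611 = 5.18(Km+5.28)/5.28.
2.471·Km + 1.51 = 0.9811·Km + 5.18, so (2.471 − 0.9811)·Km = 5.18 − 1.51.
Km = 3.670/1.490 = 2.46 mM; then Vmax = 1.51(2.46+0.611)/0.611 = 7.60 nmol·min⁻¹.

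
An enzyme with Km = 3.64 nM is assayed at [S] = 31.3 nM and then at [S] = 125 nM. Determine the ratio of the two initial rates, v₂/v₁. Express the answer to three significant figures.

1.08

The fractional saturations are [S]/(Km+[S]) = 31.3/34.94 = 0.8958 and 125/128.6 = 0.9717.
v₂/v₁ is just their ratio: 0.9717/0.8958 = 1.08.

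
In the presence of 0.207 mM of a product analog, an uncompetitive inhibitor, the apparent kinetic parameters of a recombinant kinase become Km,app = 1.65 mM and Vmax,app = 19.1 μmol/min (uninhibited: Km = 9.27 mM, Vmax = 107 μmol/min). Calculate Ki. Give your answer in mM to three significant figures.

Uncompetitive: Vmax,app = Vmax/α (and Km,app = Km/α) with α = 1 + [I]/Ki.
α = Vmax/Vmax,app = 107/19.1 = 5.602.
Ki = [I]/(α − 1) = 0.207/4.602 = 0.0450 mM.

0.0450 mM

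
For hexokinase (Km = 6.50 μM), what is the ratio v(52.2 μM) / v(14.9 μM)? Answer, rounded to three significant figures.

The fractional saturations are [S]/(Km+[S]) = 14.9/21.40 = 0.6963 and 52.2/58.70 = 0.8893.
v₂/v₁ is just their ratio: 0.8893/0.6963 = 1.28.

1.28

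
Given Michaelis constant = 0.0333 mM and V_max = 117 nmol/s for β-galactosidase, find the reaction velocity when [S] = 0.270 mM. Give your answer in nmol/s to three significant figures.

[S]/(Km+[S]) = 0.270/0.3033 = 0.8902, the fractional saturation.
v = 0.8902 × Vmax = 0.8902 × 117 = 104 nmol/s.

104 nmol/s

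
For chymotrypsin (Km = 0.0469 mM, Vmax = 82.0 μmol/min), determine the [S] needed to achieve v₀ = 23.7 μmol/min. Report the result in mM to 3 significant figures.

0.0191 mM

The required fractional saturation is v/Vmax = 23.7/82.0 = 0.2890.
Then [S]/(Km+[S]) = 0.2890 ⇒ [S] = 0.0469 × 0.2890/(1 − 0.2890) = 0.0191 mM.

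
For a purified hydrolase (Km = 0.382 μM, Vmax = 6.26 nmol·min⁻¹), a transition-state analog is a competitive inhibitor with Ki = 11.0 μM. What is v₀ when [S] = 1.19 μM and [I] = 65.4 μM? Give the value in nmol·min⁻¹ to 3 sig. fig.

With α = 1 + [I]/Ki = 1 + 65.4/11.0 = 6.945, the competitive rate law is v = Vmax[S] / (αKm + [S]).
v = 6.26×1.19 / (6.945×0.382 + 1.19) = 7.449/3.843 = 1.94 nmol·min⁻¹.

1.94 nmol·min⁻¹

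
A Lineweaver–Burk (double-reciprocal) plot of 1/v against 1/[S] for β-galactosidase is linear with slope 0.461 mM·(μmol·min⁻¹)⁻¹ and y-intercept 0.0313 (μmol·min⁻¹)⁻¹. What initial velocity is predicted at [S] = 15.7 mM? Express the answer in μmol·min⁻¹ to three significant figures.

The y-intercept is 1/Vmax, so Vmax = 1/0.0313 = 31.9 μmol·min⁻¹.
The slope is Km/Vmax, so Km = 0.461 × 31.9 = 14.7 mM.
Then v = 31.9 × 15.7/(14.7 + 15.7) = 16.5 μmol·min⁻¹.

16.5 μmol·min⁻¹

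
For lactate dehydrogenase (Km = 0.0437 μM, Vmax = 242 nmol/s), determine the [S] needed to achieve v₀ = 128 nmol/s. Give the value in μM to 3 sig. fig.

0.0491 μM

The required fractional saturation is v/Vmax = 128/242 = 0.5289.
Then [S]/(Km+[S]) = 0.5289 ⇒ [S] = 0.0437 × 0.5289/(1 − 0.5289) = 0.0491 μM.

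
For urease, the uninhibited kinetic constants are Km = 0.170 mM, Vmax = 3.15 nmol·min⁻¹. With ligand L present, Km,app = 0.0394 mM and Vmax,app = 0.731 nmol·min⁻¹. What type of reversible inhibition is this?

Both Km and Vmax decrease by the same factor (~4.31-fold) — characteristic of uncompetitive inhibition.

uncompetitive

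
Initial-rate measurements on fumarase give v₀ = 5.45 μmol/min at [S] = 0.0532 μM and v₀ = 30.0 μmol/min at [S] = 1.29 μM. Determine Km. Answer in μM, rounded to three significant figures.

0.310 μM

In reciprocal form, 1/v = (Km/Vmax)·(1/[S]) + 1/Vmax. The two points give (1/[S], 1/v) = (18.80, 0.1835) and (0.7752, 0.03333).
Slope = (0.1835 − 0.03333)/(18.80 − 0.7752) = 0.008332; intercept = 0.1835 − 0.008332×18.80 = 0.02687.
Vmax = 1/intercept = 37.2 μmol/min; Km = slope × Vmax = 0.008332 × 37.2 = 0.310 μM.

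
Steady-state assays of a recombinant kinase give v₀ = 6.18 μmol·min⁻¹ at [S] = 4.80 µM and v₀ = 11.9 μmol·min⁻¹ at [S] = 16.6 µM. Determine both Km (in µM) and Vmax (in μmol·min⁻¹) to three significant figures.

From v = Vmax[S]/(Km+[S]), each point gives Vmax = v(Km+[S])/[S].
Equating: 6.18(Km+4.80)/4.80 = 11.9(Km+16.6)/16.6.
1.288·Km + 6.18 = 0.7169·Km + 11.9, so (1.288 − 0.7169)·Km = 11.9 − 6.18.
Km = 5.720/0.5706 = 10.0 µM; then Vmax = 6.18(10.0+4.80)/4.80 = 19.1 μmol·min⁻¹.

Km = 10.0 µM; Vmax = 19.1 μmol·min⁻¹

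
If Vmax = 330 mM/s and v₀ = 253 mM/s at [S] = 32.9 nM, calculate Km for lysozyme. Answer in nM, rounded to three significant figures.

v/Vmax = 253/330 = 0.7667 = [S]/(Km+[S]).
So Km + [S] = [S]/0.7667 = 42.91 nM, giving Km = 42.91 − 32.9 = 10.0 nM.

10.0 nM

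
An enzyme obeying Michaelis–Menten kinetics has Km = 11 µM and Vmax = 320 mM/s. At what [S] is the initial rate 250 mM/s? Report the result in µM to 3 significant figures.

39.3 µM

The required fractional saturation is v/Vmax = 250/320 = 0.7812.
Then [S]/(Km+[S]) = 0.7812 ⇒ [S] = 11 × 0.7812/(1 − 0.7812) = 39.3 µM.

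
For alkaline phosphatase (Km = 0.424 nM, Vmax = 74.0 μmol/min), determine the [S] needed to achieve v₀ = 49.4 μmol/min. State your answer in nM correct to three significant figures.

The required fractional saturation is v/Vmax = 49.4/74.0 = 0.6676.
Then [S]/(Km+[S]) = 0.6676 ⇒ [S] = 0.424 × 0.6676/(1 − 0.6676) = 0.851 nM.

0.851 nM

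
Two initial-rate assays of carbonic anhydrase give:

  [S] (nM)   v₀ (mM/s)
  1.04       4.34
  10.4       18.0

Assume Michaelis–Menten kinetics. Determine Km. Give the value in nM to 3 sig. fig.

5.59 nM

From v = Vmax[S]/(Km+[S]), each point gives Vmax = v(Km+[S])/[S].
Equating: 4.34(Km+1.04)/1.04 = 18.0(Km+10.4)/10.4.
4.173·Km + 4.34 = 1.731·Km + 18.0, so (4.173 − 1.731)·Km = 18.0 − 4.34.
Km = 13.66/2.442 = 5.59 nM; then Vmax = 4.34(5.59+1.04)/1.04 = 27.7 mM/s.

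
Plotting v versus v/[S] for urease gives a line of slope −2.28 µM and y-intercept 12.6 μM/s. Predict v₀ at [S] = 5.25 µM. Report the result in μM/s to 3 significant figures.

In the Eadie–Hofstee form v = Vmax − Km·(v/[S]), the slope is −Km and the intercept is Vmax, so Km = 2.28 µM and Vmax = 12.6 μM/s.
v = 12.6 × 5.25/(2.28 + 5.25) = 8.78 μM/s.

8.78 μM/s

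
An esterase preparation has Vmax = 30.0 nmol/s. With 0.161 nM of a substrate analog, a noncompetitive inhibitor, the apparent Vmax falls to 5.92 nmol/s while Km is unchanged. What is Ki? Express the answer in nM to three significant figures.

Noncompetitive: Vmax,app = Vmax/α with α = 1 + [I]/Ki.
α = Vmax/Vmax,app = 30.0/5.92 = 5.068.
Ki = [I]/(α − 1) = 0.161/4.068 = 0.0396 nM.

0.0396 nM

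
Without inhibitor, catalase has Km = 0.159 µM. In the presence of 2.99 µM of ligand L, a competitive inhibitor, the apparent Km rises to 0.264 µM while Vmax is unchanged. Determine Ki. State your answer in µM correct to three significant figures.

Competitive: Km,app = α·Km with α = 1 + [I]/Ki.
α = Km,app/Km = 0.264/0.159 = 1.660.
Ki = [I]/(α − 1) = 2.99/0.6604 = 4.53 µM.

4.53 µM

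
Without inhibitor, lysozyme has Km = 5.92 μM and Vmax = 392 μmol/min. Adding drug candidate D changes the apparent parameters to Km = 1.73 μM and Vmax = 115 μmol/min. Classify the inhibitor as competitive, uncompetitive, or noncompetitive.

Both Km and Vmax decrease by the same factor (~3.42-fold) — characteristic of uncompetitive inhibition.

uncompetitive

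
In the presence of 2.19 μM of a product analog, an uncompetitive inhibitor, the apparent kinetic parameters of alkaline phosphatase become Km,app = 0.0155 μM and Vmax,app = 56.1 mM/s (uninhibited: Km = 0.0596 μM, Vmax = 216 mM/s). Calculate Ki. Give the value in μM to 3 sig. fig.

0.768 μM

Uncompetitive: Vmax,app = Vmax/α (and Km,app = Km/α) with α = 1 + [I]/Ki.
α = Vmax/Vmax,app = 216/56.1 = 3.850.
Ki = [I]/(α − 1) = 2.19/2.850 = 0.768 μM.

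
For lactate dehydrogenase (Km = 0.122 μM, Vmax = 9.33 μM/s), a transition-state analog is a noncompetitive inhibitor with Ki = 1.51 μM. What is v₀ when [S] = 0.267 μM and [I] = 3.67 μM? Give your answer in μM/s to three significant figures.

1.87 μM/s

α = 1 + [I]/Ki = 1 + 3.67/1.51 = 3.430.
For a noncompetitive inhibitor, Vmax is reduced to Vmax/α while Km is unchanged: Km,app = 0.122 μM, Vmax,app = 2.72 μM/s.
v = Vmax,app·[S]/(Km,app + [S]) = 2.72 × 0.267/(0.122 + 0.267) = 1.87 μM/s.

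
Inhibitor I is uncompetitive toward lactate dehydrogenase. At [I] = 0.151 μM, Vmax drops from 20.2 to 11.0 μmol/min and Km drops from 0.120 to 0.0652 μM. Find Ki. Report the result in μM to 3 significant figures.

0.181 μM

Uncompetitive: Vmax,app = Vmax/α (and Km,app = Km/α) with α = 1 + [I]/Ki.
α = Vmax/Vmax,app = 20.2/11.0 = 1.836.
Since α = 1 + [I]/Ki, [I]/Ki = 1.836 − 1 = 0.8364 and Ki = 0.151/0.8364 = 0.181 μM.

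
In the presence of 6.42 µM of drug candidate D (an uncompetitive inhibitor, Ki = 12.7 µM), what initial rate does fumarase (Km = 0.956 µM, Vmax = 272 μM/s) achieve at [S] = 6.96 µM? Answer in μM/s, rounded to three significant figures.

α = 1 + [I]/Ki = 1 + 6.42/12.7 = 1.506.
For an uncompetitive inhibitor, both parameters are divided by α, giving Vmax/α and Km/α: Km,app = 0.635 µM, Vmax,app = 181 μM/s.
v = Vmax,app·[S]/(Km,app + [S]) = 181 × 6.96/(0.635 + 6.96) = 166 μM/s.

166 μM/s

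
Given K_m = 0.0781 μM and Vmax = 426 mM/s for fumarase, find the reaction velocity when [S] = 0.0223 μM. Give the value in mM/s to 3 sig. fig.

94.6 mM/s

v = Vmax·[S]/(Km + [S]) = 426 × 0.0223 / (0.0781 + 0.0223)
  = 9.500 / 0.1004 = 94.6 mM/s.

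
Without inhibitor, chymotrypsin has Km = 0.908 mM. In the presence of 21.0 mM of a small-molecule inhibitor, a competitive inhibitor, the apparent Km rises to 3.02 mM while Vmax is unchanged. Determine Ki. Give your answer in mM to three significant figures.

Competitive: Km,app = α·Km with α = 1 + [I]/Ki.
α = Km,app/Km = 3.02/0.908 = 3.326.
Ki = [I]/(α − 1) = 21.0/2.326 = 9.03 mM.

9.03 mM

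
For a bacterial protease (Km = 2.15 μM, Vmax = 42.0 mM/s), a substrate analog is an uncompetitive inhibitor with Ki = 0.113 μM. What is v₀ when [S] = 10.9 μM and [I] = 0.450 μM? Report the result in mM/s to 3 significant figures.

8.11 mM/s

α = 1 + [I]/Ki = 1 + 0.450/0.113 = 4.982.
For an uncompetitive inhibitor, both parameters are divided by α, giving Vmax/α and Km/α: Km,app = 0.432 μM, Vmax,app = 8.43 mM/s.
v = Vmax,app·[S]/(Km,app + [S]) = 8.43 × 10.9/(0.432 + 10.9) = 8.11 mM/s.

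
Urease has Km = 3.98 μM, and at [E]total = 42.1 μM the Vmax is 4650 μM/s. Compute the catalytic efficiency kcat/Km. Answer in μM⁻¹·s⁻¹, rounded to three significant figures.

27.8 μM⁻¹·s⁻¹

kcat = Vmax/[E]total = 4650/42.1 = 110 s⁻¹.
kcat/Km = 110/3.98 = 27.8 μM⁻¹·s⁻¹.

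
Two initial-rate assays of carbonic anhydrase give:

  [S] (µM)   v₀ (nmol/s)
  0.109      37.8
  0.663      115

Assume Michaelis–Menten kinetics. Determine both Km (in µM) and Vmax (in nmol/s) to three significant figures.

Km = 0.445 µM; Vmax = 192 nmol/s

From v = Vmax[S]/(Km+[S]), each point gives Vmax = v(Km+[S])/[S].
Equating: 37.8(Km+0.109)/0.109 = 115(Km+0.663)/0.663.
346.8·Km + 37.8 = 173.5·Km + 115, so (346.8 − 173.5)·Km = 115 − 37.8.
Km = 77.20/173.3 = 0.445 µM; then Vmax = 37.8(0.445+0.109)/0.109 = 192 nmol/s.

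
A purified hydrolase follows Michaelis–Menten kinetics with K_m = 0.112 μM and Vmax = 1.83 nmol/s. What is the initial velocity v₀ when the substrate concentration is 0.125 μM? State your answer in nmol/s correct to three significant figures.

0.965 nmol/s

[S]/(Km+[S]) = 0.125/0.2370 = 0.5274, the fractional saturation.
v = 0.5274 × Vmax = 0.5274 × 1.83 = 0.965 nmol/s.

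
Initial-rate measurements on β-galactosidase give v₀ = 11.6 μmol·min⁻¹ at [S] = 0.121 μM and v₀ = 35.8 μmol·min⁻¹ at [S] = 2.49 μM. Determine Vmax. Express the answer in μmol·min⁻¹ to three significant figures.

40.1 μmol·min⁻¹

In reciprocal form, 1/v = (Km/Vmax)·(1/[S]) + 1/Vmax. The two points give (1/[S], 1/v) = (8.264, 0.08621) and (0.4016, 0.02793).
Slope = (0.08621 − 0.02793)/(8.264 − 0.4016) = 0.007411; intercept = 0.08621 − 0.007411×8.264 = 0.02496.
Vmax = 1/intercept = 40.1 μmol·min⁻¹; Km = slope × Vmax = 0.007411 × 40.1 = 0.297 μM.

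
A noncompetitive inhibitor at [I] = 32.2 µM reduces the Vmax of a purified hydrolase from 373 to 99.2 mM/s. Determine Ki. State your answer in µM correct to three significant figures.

11.7 µM

Noncompetitive: Vmax,app = Vmax/α with α = 1 + [I]/Ki.
α = Vmax/Vmax,app = 373/99.2 = 3.760.
Since α = 1 + [I]/Ki, [I]/Ki = 3.760 − 1 = 2.760 and Ki = 32.2/2.760 = 11.7 µM.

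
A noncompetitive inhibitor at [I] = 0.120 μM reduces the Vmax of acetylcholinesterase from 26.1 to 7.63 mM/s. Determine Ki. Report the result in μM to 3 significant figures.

Noncompetitive: Vmax,app = Vmax/α with α = 1 + [I]/Ki.
α = Vmax/Vmax,app = 26.1/7.63 = 3.421.
Since α = 1 + [I]/Ki, [I]/Ki = 3.421 − 1 = 2.421 and Ki = 0.120/2.421 = 0.0496 μM.

0.0496 μM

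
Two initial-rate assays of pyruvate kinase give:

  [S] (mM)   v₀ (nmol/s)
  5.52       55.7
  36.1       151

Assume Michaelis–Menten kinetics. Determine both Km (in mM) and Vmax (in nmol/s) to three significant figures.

From v = Vmax[S]/(Km+[S]), each point gives Vmax = v(Km+[S])/[S].
Equating: 55.7(Km+5.52)/5.52 = 151(Km+36.1)/36.1.
10.09·Km + 55.7 = 4.183·Km + 151, so (10.09 − 4.183)·Km = 151 − 55.7.
Km = 95.30/5.908 = 16.1 mM; then Vmax = 55.7(16.1+5.52)/5.52 = 218 nmol/s.

Km = 16.1 mM; Vmax = 218 nmol/s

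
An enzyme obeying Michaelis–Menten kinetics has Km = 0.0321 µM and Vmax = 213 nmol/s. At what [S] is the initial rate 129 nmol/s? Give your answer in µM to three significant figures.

0.0493 µM

The required fractional saturation is v/Vmax = 129/213 = 0.6056.
Then [S]/(Km+[S]) = 0.6056 ⇒ [S] = 0.0321 × 0.6056/(1 − 0.6056) = 0.0493 µM.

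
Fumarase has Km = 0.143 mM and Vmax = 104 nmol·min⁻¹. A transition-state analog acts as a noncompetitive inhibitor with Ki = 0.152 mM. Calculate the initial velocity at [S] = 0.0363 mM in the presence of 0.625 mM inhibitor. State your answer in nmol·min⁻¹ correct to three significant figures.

α = 1 + [I]/Ki = 1 + 0.625/0.152 = 5.112.
For a noncompetitive inhibitor, Vmax is reduced to Vmax/α while Km is unchanged: Km,app = 0.143 mM, Vmax,app = 20.3 nmol·min⁻¹.
v = Vmax,app·[S]/(Km,app + [S]) = 20.3 × 0.0363/(0.143 + 0.0363) = 4.12 nmol·min⁻¹.

4.12 nmol·min⁻¹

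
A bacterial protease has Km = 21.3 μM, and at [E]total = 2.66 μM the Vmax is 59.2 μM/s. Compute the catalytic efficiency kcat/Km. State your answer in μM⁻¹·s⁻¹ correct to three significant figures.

1.04 μM⁻¹·s⁻¹

kcat = Vmax/[E]total = 59.2/2.66 = 22.3 s⁻¹.
kcat/Km = 22.3/21.3 = 1.04 μM⁻¹·s⁻¹.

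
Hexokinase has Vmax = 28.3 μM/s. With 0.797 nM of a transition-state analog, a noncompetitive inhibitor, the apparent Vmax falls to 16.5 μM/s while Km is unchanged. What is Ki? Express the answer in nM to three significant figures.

Noncompetitive: Vmax,app = Vmax/α with α = 1 + [I]/Ki.
α = Vmax/Vmax,app = 28.3/16.5 = 1.715.
Ki = [I]/(α − 1) = 0.797/0.7152 = 1.11 nM.

1.11 nM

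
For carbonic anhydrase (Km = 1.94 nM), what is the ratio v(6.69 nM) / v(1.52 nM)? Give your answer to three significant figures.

The fractional saturations are [S]/(Km+[S]) = 1.52/3.460 = 0.4393 and 6.69/8.630 = 0.7752.
v₂/v₁ is just their ratio: 0.7752/0.4393 = 1.76.

1.76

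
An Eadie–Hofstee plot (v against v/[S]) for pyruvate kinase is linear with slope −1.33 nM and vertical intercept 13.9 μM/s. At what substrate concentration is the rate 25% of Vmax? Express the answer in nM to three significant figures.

The Eadie–Hofstee slope gives Km = 1.33 nM (slope = −Km).
v/Vmax = [S]/(Km+[S]) = 0.25 ⇒ [S] = Km·0.25/(1−0.25) = 1.33 × 0.3333 = 0.443 nM.

0.443 nM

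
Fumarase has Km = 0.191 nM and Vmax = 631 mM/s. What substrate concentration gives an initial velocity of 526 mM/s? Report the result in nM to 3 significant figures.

The required fractional saturation is v/Vmax = 526/631 = 0.8336.
Then [S]/(Km+[S]) = 0.8336 ⇒ [S] = 0.191 × 0.8336/(1 − 0.8336) = 0.957 nM.

0.957 nM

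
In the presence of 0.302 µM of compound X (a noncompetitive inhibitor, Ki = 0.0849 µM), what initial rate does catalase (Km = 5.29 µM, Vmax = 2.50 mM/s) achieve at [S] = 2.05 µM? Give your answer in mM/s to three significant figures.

0.153 mM/s

With α = 1 + [I]/Ki = 1 + 0.302/0.0849 = 4.557, the noncompetitive rate law is v = (Vmax/α)·[S] / (Km + [S]).
v = (2.50/4.557)×2.05 / (5.29 + 2.05) = 1.125/7.340 = 0.153 mM/s.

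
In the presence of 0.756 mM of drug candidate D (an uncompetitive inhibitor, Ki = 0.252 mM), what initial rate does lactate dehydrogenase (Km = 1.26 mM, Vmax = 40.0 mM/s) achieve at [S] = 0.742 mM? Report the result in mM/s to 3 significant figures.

7.02 mM/s

With α = 1 + [I]/Ki = 1 + 0.756/0.252 = 4.000, the uncompetitive rate law is v = (Vmax/α)·[S] / (Km/α + [S]).
v = (40.0/4.000)×0.742 / (1.26/4.000 + 0.742) = 7.420/1.057 = 7.02 mM/s.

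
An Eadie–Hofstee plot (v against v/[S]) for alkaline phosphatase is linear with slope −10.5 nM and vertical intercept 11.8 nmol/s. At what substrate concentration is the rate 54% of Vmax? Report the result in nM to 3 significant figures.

The Eadie–Hofstee slope gives Km = 10.5 nM (slope = −Km).
v/Vmax = [S]/(Km+[S]) = 0.54 ⇒ [S] = Km·0.54/(1−0.54) = 10.5 × 1.174 = 12.3 nM.

12.3 nM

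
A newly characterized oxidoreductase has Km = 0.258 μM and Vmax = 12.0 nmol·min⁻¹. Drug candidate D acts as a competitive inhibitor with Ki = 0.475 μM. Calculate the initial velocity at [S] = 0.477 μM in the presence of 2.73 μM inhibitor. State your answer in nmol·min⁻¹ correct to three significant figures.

2.58 nmol·min⁻¹

α = 1 + [I]/Ki = 1 + 2.73/0.475 = 6.747.
For a competitive inhibitor, Vmax is unchanged and the apparent Km becomes α·Km: Km,app = 1.74 μM, Vmax,app = 12.0 nmol·min⁻¹.
v = Vmax,app·[S]/(Km,app + [S]) = 12.0 × 0.477/(1.74 + 0.477) = 2.58 nmol·min⁻¹.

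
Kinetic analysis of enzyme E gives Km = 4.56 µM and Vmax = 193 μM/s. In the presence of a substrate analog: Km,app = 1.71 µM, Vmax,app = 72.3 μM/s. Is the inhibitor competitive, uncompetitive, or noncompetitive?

uncompetitive

Both Km and Vmax decrease by the same factor (~2.67-fold) — characteristic of uncompetitive inhibition.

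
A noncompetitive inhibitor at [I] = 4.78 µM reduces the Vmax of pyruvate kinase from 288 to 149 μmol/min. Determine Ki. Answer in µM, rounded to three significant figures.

Noncompetitive: Vmax,app = Vmax/α with α = 1 + [I]/Ki.
α = Vmax/Vmax,app = 288/149 = 1.933.
Ki = [I]/(α − 1) = 4.78/0.9329 = 5.12 µM.

5.12 µM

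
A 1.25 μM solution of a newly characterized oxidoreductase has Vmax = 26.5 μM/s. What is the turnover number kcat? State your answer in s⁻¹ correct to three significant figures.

21.2 s⁻¹

kcat = Vmax/[E]total = 26.5 μM/s / 1.25 μM = 21.2 s⁻¹.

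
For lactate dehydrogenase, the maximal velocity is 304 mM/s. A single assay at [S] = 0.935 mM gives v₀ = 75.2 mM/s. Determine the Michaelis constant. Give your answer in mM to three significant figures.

2.84 mM

v/Vmax = 75.2/304 = 0.2474 = [S]/(Km+[S]).
So Km + [S] = [S]/0.2474 = 3.780 mM, giving Km = 3.780 − 0.935 = 2.84 mM.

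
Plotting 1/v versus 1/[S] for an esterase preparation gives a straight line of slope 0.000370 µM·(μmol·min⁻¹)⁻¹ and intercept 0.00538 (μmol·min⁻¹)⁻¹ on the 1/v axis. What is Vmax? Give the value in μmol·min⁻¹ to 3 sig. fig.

The y-intercept of a Lineweaver–Burk plot equals 1/Vmax, so Vmax = 1/0.00538 = 186 μmol·min⁻¹.

186 μmol·min⁻¹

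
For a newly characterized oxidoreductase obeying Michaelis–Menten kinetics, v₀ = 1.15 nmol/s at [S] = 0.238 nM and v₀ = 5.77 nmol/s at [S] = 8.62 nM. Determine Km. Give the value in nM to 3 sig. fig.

From v = Vmax[S]/(Km+[S]), each point gives Vmax = v(Km+[S])/[S].
Equating: 1.15(Km+0.238)/0.238 = 5.77(Km+8.62)/8.62.
4.832·Km + 1.15 = 0.6694·Km + 5.77, so (4.832 − 0.6694)·Km = 5.77 − 1.15.
Km = 4.620/4.163 = 1.11 nM; then Vmax = 1.15(1.11+0.238)/0.238 = 6.51 nmol/s.

1.11 nM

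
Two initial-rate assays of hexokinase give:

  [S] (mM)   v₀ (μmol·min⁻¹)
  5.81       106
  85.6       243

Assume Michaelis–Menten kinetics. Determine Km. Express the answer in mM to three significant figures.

8.89 mM

From v = Vmax[S]/(Km+[S]), each point gives Vmax = v(Km+[S])/[S].
Equating: 106(Km+5.81)/5.81 = 243(Km+85.6)/85.6.
18.24·Km + 106 = 2.839·Km + 243, so (18.24 − 2.839)·Km = 243 − 106.
Km = 137.0/15.41 = 8.89 mM; then Vmax = 106(8.89+5.81)/5.81 = 268 μmol·min⁻¹.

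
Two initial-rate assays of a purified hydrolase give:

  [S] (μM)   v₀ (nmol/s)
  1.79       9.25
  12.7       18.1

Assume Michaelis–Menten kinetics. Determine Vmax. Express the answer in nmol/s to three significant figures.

In reciprocal form, 1/v = (Km/Vmax)·(1/[S]) + 1/Vmax. The two points give (1/[S], 1/v) = (0.5587, 0.1081) and (0.07874, 0.05525).
Slope = (0.1081 − 0.05525)/(0.5587 − 0.07874) = 0.1101; intercept = 0.1081 − 0.1101×0.5587 = 0.04658.
Vmax = 1/intercept = 21.5 nmol/s; Km = slope × Vmax = 0.1101 × 21.5 = 2.36 μM.

21.5 nmol/s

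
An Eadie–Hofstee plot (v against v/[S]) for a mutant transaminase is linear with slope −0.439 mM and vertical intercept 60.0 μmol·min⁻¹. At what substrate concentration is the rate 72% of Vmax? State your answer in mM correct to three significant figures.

1.13 mM

The Eadie–Hofstee slope gives Km = 0.439 mM (slope = −Km).
v/Vmax = [S]/(Km+[S]) = 0.72 ⇒ [S] = Km·0.72/(1−0.72) = 0.439 × 2.571 = 1.13 mM.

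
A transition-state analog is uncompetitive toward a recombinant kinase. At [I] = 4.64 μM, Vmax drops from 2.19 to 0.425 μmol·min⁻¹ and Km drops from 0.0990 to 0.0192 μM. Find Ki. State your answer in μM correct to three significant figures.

1.12 μM

Uncompetitive: Vmax,app = Vmax/α (and Km,app = Km/α) with α = 1 + [I]/Ki.
α = Vmax/Vmax,app = 2.19/0.425 = 5.153.
Ki = [I]/(α − 1) = 4.64/4.153 = 1.12 μM.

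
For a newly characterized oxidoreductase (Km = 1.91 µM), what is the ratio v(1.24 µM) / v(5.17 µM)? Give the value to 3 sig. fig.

0.539

Since Vmax cancels, v₂/v₁ = [S]₂(Km+[S]₁) / [S]₁(Km+[S]₂).
= 1.24×(1.91+5.17) / (5.17×(1.91+1.24)) = 8.779/16.29 = 0.539.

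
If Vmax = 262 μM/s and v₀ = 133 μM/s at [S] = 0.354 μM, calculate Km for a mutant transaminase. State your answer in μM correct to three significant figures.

0.343 μM

v/Vmax = 133/262 = 0.5076 = [S]/(Km+[S]).
So Km + [S] = [S]/0.5076 = 0.6974 μM, giving Km = 0.6974 − 0.354 = 0.343 μM.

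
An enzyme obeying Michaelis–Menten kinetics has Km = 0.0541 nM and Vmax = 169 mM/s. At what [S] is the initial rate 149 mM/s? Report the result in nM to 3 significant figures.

The required fractional saturation is v/Vmax = 149/169 = 0.8817.
Then [S]/(Km+[S]) = 0.8817 ⇒ [S] = 0.0541 × 0.8817/(1 − 0.8817) = 0.403 nM.

0.403 nM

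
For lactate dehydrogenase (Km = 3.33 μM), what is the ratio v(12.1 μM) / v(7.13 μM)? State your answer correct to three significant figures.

1.15

Since Vmax cancels, v₂/v₁ = [S]₂(Km+[S]₁) / [S]₁(Km+[S]₂).
= 12.1×(3.33+7.13) / (7.13×(3.33+12.1)) = 126.6/110.0 = 1.15.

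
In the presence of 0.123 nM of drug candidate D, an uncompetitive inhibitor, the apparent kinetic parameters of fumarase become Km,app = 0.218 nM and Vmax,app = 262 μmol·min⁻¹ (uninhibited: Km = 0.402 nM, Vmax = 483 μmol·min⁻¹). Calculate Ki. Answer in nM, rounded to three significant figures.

0.146 nM

Uncompetitive: Vmax,app = Vmax/α (and Km,app = Km/α) with α = 1 + [I]/Ki.
α = Vmax/Vmax,app = 483/262 = 1.844.
Since α = 1 + [I]/Ki, [I]/Ki = 1.844 − 1 = 0.8435 and Ki = 0.123/0.8435 = 0.146 nM.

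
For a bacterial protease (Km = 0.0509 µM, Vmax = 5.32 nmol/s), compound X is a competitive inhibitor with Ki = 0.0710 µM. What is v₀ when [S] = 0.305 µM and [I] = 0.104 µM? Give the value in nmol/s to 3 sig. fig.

With α = 1 + [I]/Ki = 1 + 0.104/0.0710 = 2.465, the competitive rate law is v = Vmax[S] / (αKm + [S]).
v = 5.32×0.305 / (2.465×0.0509 + 0.305) = 1.623/0.4305 = 3.77 nmol/s.

3.77 nmol/s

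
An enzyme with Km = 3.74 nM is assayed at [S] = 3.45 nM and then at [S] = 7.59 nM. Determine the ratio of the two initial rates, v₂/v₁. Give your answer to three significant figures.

Since Vmax cancels, v₂/v₁ = [S]₂(Km+[S]₁) / [S]₁(Km+[S]₂).
= 7.59×(3.74+3.45) / (3.45×(3.74+7.59)) = 54.57/39.09 = 1.40.

1.40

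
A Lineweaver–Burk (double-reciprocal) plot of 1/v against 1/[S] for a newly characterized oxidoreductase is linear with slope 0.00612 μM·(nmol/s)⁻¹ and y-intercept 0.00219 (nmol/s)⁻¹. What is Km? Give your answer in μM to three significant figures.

y-intercept = 1/Vmax ⇒ Vmax = 457 nmol/s; slope = Km/Vmax ⇒ Km = slope × Vmax.
Km = 0.00612 × 457 = 2.79 μM.

2.79 μM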